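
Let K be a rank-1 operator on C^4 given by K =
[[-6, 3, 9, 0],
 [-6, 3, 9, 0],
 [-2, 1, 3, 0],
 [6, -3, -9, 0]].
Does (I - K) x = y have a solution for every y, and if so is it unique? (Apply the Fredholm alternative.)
(I - K) is invertible (det(I - K) = 1 ≠ 0), so for every y in C^4 the equation (I - K) x = y has a unique solution.

K has rank 1, so it is an outer product K = u v^T: every row of K is a multiple of one row vector. Reading off the entries, u = (3, 3, 1, -3) and v = (-2, 1, 3, 0) (row i of K equals u_i·v^T). A rank-one matrix u v^T satisfies K u = u (v·u) and kills the (3)-dimensional subspace v^⊥, so its characteristic polynomial is lambda^3 (lambda - v·u) with v·u = tr K = 0. Hence the eigenvalues of I - K are 1 (multiplicity 3) and 1 - (0) = 1, so det(I - K) = 1. (Direct check: I - K =
[[7, -3, -9, 0],
 [6, -2, -9, 0],
 [2, -1, -2, 0],
 [-6, 3, 9, 1]]
has determinant 1.) The finite-dimensional Fredholm alternative says: either (I - K) is invertible, or ker(I - K) ≠ {0} and then range(I - K) = ker((I - K)^*)^⊥, with dim ker(I - K) = dim ker((I - K)^*). Since det(I - K) ≠ 0, 1 is not an eigenvalue of K and ker(I - K) = {0}, so we are in the first case: for every y there is a unique x = (I - K)^(-1) y. Explicitly, by the Sherman–Morrison formula, (I - u v^T)^(-1) = I + u v^T/(1 - v·u), i.e. (I - K)^(-1) = I + K.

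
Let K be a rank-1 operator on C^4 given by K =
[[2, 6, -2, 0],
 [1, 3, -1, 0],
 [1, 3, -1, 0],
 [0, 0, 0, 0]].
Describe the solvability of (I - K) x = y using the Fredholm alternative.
(I - K) is invertible (det(I - K) = -3 ≠ 0), so for every y in C^4 the equation (I - K) x = y has a unique solution.

K has rank 1, so it is an outer product K = u v^T: every row of K is a multiple of one row vector. Reading off the entries, u = (-2, -1, -1, 0) and v = (-1, -3, 1, 0) (row i of K equals u_i·v^T). A rank-one matrix u v^T satisfies K u = u (v·u) and kills the (3)-dimensional subspace v^⊥, so its characteristic polynomial is lambda^3 (lambda - v·u) with v·u = tr K = 4. Hence the eigenvalues of I - K are 1 (multiplicity 3) and 1 - (4) = -3, so det(I - K) = -3. (Direct check: I - K =
[[-1, -6, 2, 0],
 [-1, -2, 1, 0],
 [-1, -3, 2, 0],
 [0, 0, 0, 1]]
has determinant -3.) The finite-dimensional Fredholm alternative says: either (I - K) is invertible, or ker(I - K) ≠ {0} and then range(I - K) = ker((I - K)^*)^⊥, with dim ker(I - K) = dim ker((I - K)^*). Since det(I - K) ≠ 0, 1 is not an eigenvalue of K and ker(I - K) = {0}, so we are in the first case: for every y there is a unique x = (I - K)^(-1) y. Explicitly, by the Sherman–Morrison formula, (I - u v^T)^(-1) = I + u v^T/(1 - v·u), i.e. (I - K)^(-1) = I + K/(-3).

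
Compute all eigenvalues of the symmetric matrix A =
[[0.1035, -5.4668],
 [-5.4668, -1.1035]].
sigma(A) ≈ {-6, 5}

A is real symmetric, so its spectrum consists of real eigenvalues. Expanding the characteristic polynomial of the displayed matrix gives
  det(λ I - A) = p(λ) = λ^2 + (1)λ + (-30).
Solving p(λ) = 0 yields eigenvalues ≈ -6, 5. (A is shown rounded to 4 decimals, so these recover the underlying integer eigenvalues to within that precision.)
Verification: the trace of A = -1 equals the sum of eigenvalues -1, and det(A) ≈ -30.0001 matches the eigenvalue product -30.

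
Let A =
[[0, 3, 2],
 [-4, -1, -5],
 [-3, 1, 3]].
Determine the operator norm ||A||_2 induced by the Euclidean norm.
||A||_2 ≈ 6.9765 (= sqrt(largest eigenvalue of A^T A))

||A||_2 = sigma_max(A) = sqrt(lambda_max(A^T A)). Form the symmetric matrix M = A^T A =
[[25, 1, 11],
 [1, 11, 14],
 [11, 14, 38]].
Its characteristic polynomial (trace, sum of principal 2x2 minors, determinant of M give the coefficients) is
  p(λ) = det(λ I - M) = λ^3 - 74λ^2 + 1325λ - 4489.
No integer candidate from the rational root theorem (±divisors of 4489) is a root, so the roots are irrational. The cubic discriminant is Δ = 411343689 > 0, so there are three distinct real roots. p(4) = -309 and p(5) = 411 have opposite signs, so a root lies in (4, 5); Newton's method refines it to λ ≈ 4.4088. p(20) = 411 and p(21) = -37 have opposite signs, so a root lies in (20, 21); Newton's method refines it to λ ≈ 20.9194. p(48) = -793 and p(49) = 411 have opposite signs, so a root lies in (48, 49); Newton's method refines it to λ ≈ 48.6718. Check (Vieta): the three roots sum to 74, matching tr M = 74.
So the eigenvalues of A^T A are ≈ 4.4088, 20.9194, 48.6718 (all ≥ 0, as they must be for A^T A). The largest is λ_max ≈ 48.6718, hence ||A||_2 = sqrt(λ_max) ≈ 6.9765.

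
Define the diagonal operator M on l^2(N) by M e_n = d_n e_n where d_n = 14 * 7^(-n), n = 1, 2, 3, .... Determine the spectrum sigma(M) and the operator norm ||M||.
sigma(M) = {14 * 7^(-n) : n ≥ 1} ∪ {0}; ||M|| = 2

A bounded diagonal operator on l^2 with diagonal entries d_n has spectrum equal to the closure of {d_n : n ≥ 1}: every d_n is an eigenvalue (with eigenvector e_n), so {d_n} ⊂ sigma(M); the spectrum is closed, so its closure is too; and for lambda not in the closure, (M - lambda I) has bounded inverse (the diagonal entries 1/(d_n - lambda) are bounded). For our sequence d_n = 14 * 7^(-n), n = 1, 2, 3, ...:
  - {d_n} = {14 * 7^(-n) : n ≥ 1}; the only limit point is 0
  - closure = {14 * 7^(-n) : n ≥ 1} ∪ {0}
For the norm: a diagonal operator has ||M|| = sup_n |d_n|. Here d_n = 14 * 7^(-n) is positive and decreasing, so sup_n |d_n| = d_1 = 14/7 = 2. So ||M|| = 2.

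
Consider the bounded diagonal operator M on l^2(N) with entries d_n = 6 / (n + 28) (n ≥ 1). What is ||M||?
||M|| = 6/29 (attained at n = 1)

For M diagonal, ||M|| = sup_n |d_n| = sup_n 6/(n + 28). This is positive and strictly decreasing in n, so the supremum is attained at n = 1: d_1 = 6/(1 + 28) = 6/29. Hence ||M|| = 6/29.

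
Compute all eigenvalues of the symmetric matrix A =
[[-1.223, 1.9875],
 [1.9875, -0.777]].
sigma(A) ≈ {-3, 1}

A is real symmetric, so its spectrum consists of real eigenvalues. Expanding the characteristic polynomial of the displayed matrix gives
  det(λ I - A) = p(λ) = λ^2 + (2)λ + (-3).
Solving p(λ) = 0 yields eigenvalues ≈ -3, 1. (A is shown rounded to 4 decimals, so these recover the underlying integer eigenvalues to within that precision.)
Verification: the trace of A = -2 equals the sum of eigenvalues -2, and det(A) ≈ -2.9999 matches the eigenvalue product -3.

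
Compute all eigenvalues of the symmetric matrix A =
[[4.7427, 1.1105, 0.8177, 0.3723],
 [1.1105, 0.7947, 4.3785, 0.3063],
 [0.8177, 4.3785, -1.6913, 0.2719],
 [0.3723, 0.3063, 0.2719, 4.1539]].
sigma(A) ≈ {-5, 3, 4, 6}

A is real symmetric, so its spectrum consists of real eigenvalues. Expanding the characteristic polynomial of the displayed matrix gives
  det(λ I - A) = p(λ) = λ^4 + (-8)λ^3 + (-11)λ^2 + (197.9975)λ + (-359.9974).
Solving p(λ) = 0 yields eigenvalues ≈ -5, 3, 4, 6. (A is shown rounded to 4 decimals, so these recover the underlying integer eigenvalues to within that precision.)
Verification: the trace of A = 8 equals the sum of eigenvalues 8, and det(A) ≈ -359.9974 matches the eigenvalue product -360.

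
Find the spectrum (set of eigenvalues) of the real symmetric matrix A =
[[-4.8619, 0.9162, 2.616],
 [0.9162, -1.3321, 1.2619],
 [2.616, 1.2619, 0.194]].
sigma(A) ≈ {-6, -2, 2}

A is real symmetric, so its spectrum consists of real eigenvalues. Expanding the characteristic polynomial of the displayed matrix gives
  det(λ I - A) = p(λ) = λ^3 + (6)λ^2 + (-4)λ + (-24).
Solving p(λ) = 0 yields eigenvalues ≈ -6, -2, 2. (A is shown rounded to 4 decimals, so these recover the underlying integer eigenvalues to within that precision.)
Verification: the trace of A = -6 equals the sum of eigenvalues -6, and det(A) ≈ 24.0008 matches the eigenvalue product 24.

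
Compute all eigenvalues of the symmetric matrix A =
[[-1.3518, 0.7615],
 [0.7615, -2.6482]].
sigma(A) ≈ {-3, -1}

A is real symmetric, so its spectrum consists of real eigenvalues. Expanding the characteristic polynomial of the displayed matrix gives
  det(λ I - A) = p(λ) = λ^2 + (4)λ + (3).
Solving p(λ) = 0 yields eigenvalues ≈ -3, -1. (A is shown rounded to 4 decimals, so these recover the underlying integer eigenvalues to within that precision.)
Verification: the trace of A = -4 equals the sum of eigenvalues -4, and det(A) ≈ 3.0000 matches the eigenvalue product 3.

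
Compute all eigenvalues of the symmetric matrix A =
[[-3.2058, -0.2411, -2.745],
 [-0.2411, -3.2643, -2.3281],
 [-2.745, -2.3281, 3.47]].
sigma(A) ≈ {-5, -3, 5}

A is real symmetric, so its spectrum consists of real eigenvalues. Expanding the characteristic polynomial of the displayed matrix gives
  det(λ I - A) = p(λ) = λ^3 + (3)λ^2 + (-25)λ + (-75.0014).
Solving p(λ) = 0 yields eigenvalues ≈ -5, -3, 5. (A is shown rounded to 4 decimals, so these recover the underlying integer eigenvalues to within that precision.)
Verification: the trace of A = -3 equals the sum of eigenvalues -3, and det(A) ≈ 75.0014 matches the eigenvalue product 75.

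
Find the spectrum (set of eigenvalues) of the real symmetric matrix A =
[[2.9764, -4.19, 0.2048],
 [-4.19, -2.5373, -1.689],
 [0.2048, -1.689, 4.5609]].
sigma(A) ≈ {-5, 4, 6}

A is real symmetric, so its spectrum consists of real eigenvalues. Expanding the characteristic polynomial of the displayed matrix gives
  det(λ I - A) = p(λ) = λ^3 + (-5)λ^2 + (-26)λ + (120.0013).
Solving p(λ) = 0 yields eigenvalues ≈ -5, 4, 6. (A is shown rounded to 4 decimals, so these recover the underlying integer eigenvalues to within that precision.)
Verification: the trace of A = 5 equals the sum of eigenvalues 5, and det(A) ≈ -120.0013 matches the eigenvalue product -120.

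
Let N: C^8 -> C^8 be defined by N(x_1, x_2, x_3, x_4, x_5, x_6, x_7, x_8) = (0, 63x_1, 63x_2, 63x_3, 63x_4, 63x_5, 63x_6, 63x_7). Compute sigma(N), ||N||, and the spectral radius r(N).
sigma(N) = {0}; ||N|| = 63; r(N) = 0. (N is nilpotent with N^8 = 0.)

On C^8, N is a strictly lower-triangular matrix with 63 on the subdiagonal and zeros elsewhere, so its characteristic polynomial is lambda^8 and every eigenvalue is 0: sigma(N) = {0}. For the operator norm, N e_i = 63e_{i+1} for i = 1, ..., 7 and N e_8 = 0, so the singular values of N are 63 (with multiplicity 7) and 0; hence ||N|| = 63. The spectral radius r(N) = max|lambda| = 0. Note ||N|| > r(N) — characteristic of non-normal nilpotent operators. Indeed N^8 = 0.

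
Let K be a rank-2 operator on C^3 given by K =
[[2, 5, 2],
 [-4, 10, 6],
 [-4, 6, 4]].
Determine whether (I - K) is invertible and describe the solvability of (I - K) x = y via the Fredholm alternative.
(I - K) is invertible (det(I - K) = 45 ≠ 0), so for every y in C^3 the equation (I - K) x = y has a unique solution.

K has rank 2 and factors as K = U V^T = u1 v1^T + u2 v2^T with u1 = (-2, -1, 0), v1 = (-2, -1, 0), u2 = (1, 3, 2), v2 = (-2, 3, 2) (multiplying out reproduces the displayed K). The nonzero eigenvalues of U V^T coincide with those of the 2 x 2 matrix G = V^T U = [[v1·u1, v1·u2], [v2·u1, v2·u2]] = [[5, -5], [1, 11]], and by the Sylvester determinant identity det(I_3 - U V^T) = det(I_2 - V^T U) = det([[-4, 5], [-1, -10]]) = (-4)(-10) - (5)(-1) = 45. (Direct check: I - K =
[[-1, -5, -2],
 [4, -9, -6],
 [4, -6, -3]]
has determinant 45.) The finite-dimensional Fredholm alternative says: either (I - K) is invertible, or ker(I - K) ≠ {0} and then range(I - K) = ker((I - K)^*)^⊥, with dim ker(I - K) = dim ker((I - K)^*). Since det(I - K) ≠ 0, 1 is not an eigenvalue of K and ker(I - K) = {0}, so we are in the first case: for every y there is a unique x = (I - K)^(-1) y. (Explicitly, by the Woodbury identity, (I - U V^T)^(-1) = I + U (I_2 - G)^(-1) V^T.)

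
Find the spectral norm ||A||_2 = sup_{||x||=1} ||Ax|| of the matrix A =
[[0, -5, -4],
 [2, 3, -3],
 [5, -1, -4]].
||A||_2 ≈ 8.1193 (= sqrt(largest eigenvalue of A^T A))

||A||_2 = sigma_max(A) = sqrt(lambda_max(A^T A)). Form the symmetric matrix M = A^T A =
[[29, 1, -26],
 [1, 35, 15],
 [-26, 15, 41]].
Its characteristic polynomial (trace, sum of principal 2x2 minors, determinant of M give the coefficients) is
  p(λ) = det(λ I - M) = λ^3 - 105λ^2 + 2737λ - 10609.
No integer candidate from the rational root theorem (±divisors of 10609) is a root, so the roots are irrational. The cubic discriminant is Δ = 3292586096 > 0, so there are three distinct real roots. p(4) = -1277 and p(5) = 576 have opposite signs, so a root lies in (4, 5); Newton's method refines it to λ ≈ 4.6784. p(34) = 373 and p(35) = -564 have opposite signs, so a root lies in (34, 35); Newton's method refines it to λ ≈ 34.3985. p(65) = -1704 and p(66) = 149 have opposite signs, so a root lies in (65, 66); Newton's method refines it to λ ≈ 65.9231. Check (Vieta): the three roots sum to 105, matching tr M = 105.
So the eigenvalues of A^T A are ≈ 4.6784, 34.3985, 65.9231 (all ≥ 0, as they must be for A^T A). The largest is λ_max ≈ 65.9231, hence ||A||_2 = sqrt(λ_max) ≈ 8.1193.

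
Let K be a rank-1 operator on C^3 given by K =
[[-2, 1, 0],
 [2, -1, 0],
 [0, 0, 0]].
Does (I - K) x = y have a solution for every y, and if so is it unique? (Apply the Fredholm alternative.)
(I - K) is invertible (det(I - K) = 4 ≠ 0), so for every y in C^3 the equation (I - K) x = y has a unique solution.

K has rank 1, so it is an outer product K = u v^T: every row of K is a multiple of one row vector. Reading off the entries, u = (-1, 1, 0) and v = (2, -1, 0) (row i of K equals u_i·v^T). A rank-one matrix u v^T satisfies K u = u (v·u) and kills the (2)-dimensional subspace v^⊥, so its characteristic polynomial is lambda^2 (lambda - v·u) with v·u = tr K = -3. Hence the eigenvalues of I - K are 1 (multiplicity 2) and 1 - (-3) = 4, so det(I - K) = 4. (Direct check: I - K =
[[3, -1, 0],
 [-2, 2, 0],
 [0, 0, 1]]
has determinant 4.) The finite-dimensional Fredholm alternative says: either (I - K) is invertible, or ker(I - K) ≠ {0} and then range(I - K) = ker((I - K)^*)^⊥, with dim ker(I - K) = dim ker((I - K)^*). Since det(I - K) ≠ 0, 1 is not an eigenvalue of K and ker(I - K) = {0}, so we are in the first case: for every y there is a unique x = (I - K)^(-1) y. Explicitly, by the Sherman–Morrison formula, (I - u v^T)^(-1) = I + u v^T/(1 - v·u), i.e. (I - K)^(-1) = I + K/(4).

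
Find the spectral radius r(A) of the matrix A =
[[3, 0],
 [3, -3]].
r(A) = 3

The eigenvalues of A are the roots of its characteristic polynomial. With M = A (coefficients from the trace and determinant):
  p(λ) = det(λ I - M) = λ^2 - 9.
For λ^2 - 9 the discriminant is 36. It is a perfect square (6^2), so the roots are rational: λ = (0 ± 6)/2 = 3, -3.
Thus the eigenvalues (to 4 decimals) are 3 (modulus 3); -3 (modulus 3). The spectral radius is the largest modulus: r(A) = 3. (Cross-check: r(A) ≤ ||A||_2 ≈ 4.8541; equality holds whenever A is normal, though it can also hold for some non-normal A.)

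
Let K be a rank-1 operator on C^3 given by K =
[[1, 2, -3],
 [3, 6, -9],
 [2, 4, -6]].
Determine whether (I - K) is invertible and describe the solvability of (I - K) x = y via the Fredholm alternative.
(I - K) is singular (det(I - K) = 0, i.e. 1 ∈ sigma(K)). (I - K) x = y is solvable iff y ⊥ ker((I - K)^*) = span{(1, 2, -3)}, i.e. iff y_1 + 2y_2 - 3y_3 = 0. When solvable, the solutions are x = y + c·(1, 3, 2), c arbitrary (ker(I - K) = span{(1, 3, 2)}, dimension 1).

K has rank 1, so it is an outer product K = u v^T: every row of K is a multiple of one row vector. Reading off the entries, u = (1, 3, 2) and v = (1, 2, -3) (row i of K equals u_i·v^T). A rank-one matrix u v^T satisfies K u = u (v·u) and kills the (2)-dimensional subspace v^⊥, so its characteristic polynomial is lambda^2 (lambda - v·u) with v·u = tr K = 1. Hence the eigenvalues of I - K are 1 (multiplicity 2) and 1 - (1) = 0, so det(I - K) = 0. (Direct check: I - K =
[[0, -2, 3],
 [-3, -5, 9],
 [-2, -4, 7]]
has determinant 0.) So 1 is an eigenvalue of K and (I - K) is not invertible. The finite-dimensional Fredholm alternative says: either (I - K) is invertible, or ker(I - K) ≠ {0} and then range(I - K) = ker((I - K)^*)^⊥, with dim ker(I - K) = dim ker((I - K)^*). We are in the second case, so we need both kernels. Kernel of I - K: (I - K) u = u - u (v·u) = u - u = 0, so ker(I - K) = span{u} = span{(1, 3, 2)} (it is exactly 1-dimensional because rank(I - K) = 2). Kernel of the adjoint: K is real, so (I - K)^* = I - K^T = I - v u^T, and (I - v u^T) v = v - v (u·v) = 0; hence ker((I - K)^*) = span{v} = span{(1, 2, -3)}. Therefore (I - K) x = y is solvable iff <y, v> = 0, i.e. iff y_1 + 2y_2 - 3y_3 = 0. When this holds, K y = u (v·y) = 0, so (I - K) y = y and x = y is a particular solution; the full solution set is the line x = y + c·u = y + c·(1, 3, 2), c ∈ C.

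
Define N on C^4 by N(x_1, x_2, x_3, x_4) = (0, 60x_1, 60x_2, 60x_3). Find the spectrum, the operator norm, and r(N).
sigma(N) = {0}; ||N|| = 60; r(N) = 0. (N is nilpotent with N^4 = 0.)

On C^4, N is a strictly lower-triangular matrix with 60 on the subdiagonal and zeros elsewhere, so its characteristic polynomial is lambda^4 and every eigenvalue is 0: sigma(N) = {0}. For the operator norm, N e_i = 60e_{i+1} for i = 1, ..., 3 and N e_4 = 0, so the singular values of N are 60 (with multiplicity 3) and 0; hence ||N|| = 60. The spectral radius r(N) = max|lambda| = 0. Note ||N|| > r(N) — characteristic of non-normal nilpotent operators. Indeed N^4 = 0.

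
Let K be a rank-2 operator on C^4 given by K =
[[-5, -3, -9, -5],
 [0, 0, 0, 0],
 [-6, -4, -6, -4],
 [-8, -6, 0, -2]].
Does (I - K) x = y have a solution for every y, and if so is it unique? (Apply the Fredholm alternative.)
(I - K) is invertible (det(I - K) = -28 ≠ 0), so for every y in C^4 the equation (I - K) x = y has a unique solution.

K has rank 2 and factors as K = U V^T = u1 v1^T + u2 v2^T with u1 = (-1, 0, 0, 2), v1 = (-1, -1, 3, 1), u2 = (2, 0, 2, 2), v2 = (-3, -2, -3, -2) (multiplying out reproduces the displayed K). The nonzero eigenvalues of U V^T coincide with those of the 2 x 2 matrix G = V^T U = [[v1·u1, v1·u2], [v2·u1, v2·u2]] = [[3, 6], [-1, -16]], and by the Sylvester determinant identity det(I_4 - U V^T) = det(I_2 - V^T U) = det([[-2, -6], [1, 17]]) = (-2)(17) - (-6)(1) = -28. (Direct check: I - K =
[[6, 3, 9, 5],
 [0, 1, 0, 0],
 [6, 4, 7, 4],
 [8, 6, 0, 3]]
has determinant -28.) The finite-dimensional Fredholm alternative says: either (I - K) is invertible, or ker(I - K) ≠ {0} and then range(I - K) = ker((I - K)^*)^⊥, with dim ker(I - K) = dim ker((I - K)^*). Since det(I - K) ≠ 0, 1 is not an eigenvalue of K and ker(I - K) = {0}, so we are in the first case: for every y there is a unique x = (I - K)^(-1) y. (Explicitly, by the Woodbury identity, (I - U V^T)^(-1) = I + U (I_2 - G)^(-1) V^T.)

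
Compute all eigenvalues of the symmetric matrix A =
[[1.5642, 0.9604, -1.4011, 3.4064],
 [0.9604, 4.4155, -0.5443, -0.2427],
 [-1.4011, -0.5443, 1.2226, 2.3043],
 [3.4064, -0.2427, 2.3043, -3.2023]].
sigma(A) ≈ {-6, 2, 3, 5}

A is real symmetric, so its spectrum consists of real eigenvalues. Expanding the characteristic polynomial of the displayed matrix gives
  det(λ I - A) = p(λ) = λ^4 + (-4)λ^3 + (-29)λ^2 + (156.0019)λ + (-180.0025).
Solving p(λ) = 0 yields eigenvalues ≈ -6, 2, 3, 5. (A is shown rounded to 4 decimals, so these recover the underlying integer eigenvalues to within that precision.)
Verification: the trace of A = 4 equals the sum of eigenvalues 4, and det(A) ≈ -180.0025 matches the eigenvalue product -180.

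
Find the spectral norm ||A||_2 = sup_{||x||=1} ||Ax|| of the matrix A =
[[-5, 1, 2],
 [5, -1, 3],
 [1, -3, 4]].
||A||_2 ≈ 7.7495 (= sqrt(largest eigenvalue of A^T A))

||A||_2 = sigma_max(A) = sqrt(lambda_max(A^T A)). Form the symmetric matrix M = A^T A =
[[51, -13, 9],
 [-13, 11, -13],
 [9, -13, 29]].
Its characteristic polynomial (trace, sum of principal 2x2 minors, determinant of M give the coefficients) is
  p(λ) = det(λ I - M) = λ^3 - 91λ^2 + 1940λ - 4900.
No integer candidate from the rational root theorem (±divisors of 4900) is a root, so the roots are irrational. The cubic discriminant is Δ = 2113402000 > 0, so there are three distinct real roots. p(2) = -1376 and p(3) = 128 have opposite signs, so a root lies in (2, 3); Newton's method refines it to λ ≈ 2.9104. p(28) = 28 and p(29) = -782 have opposite signs, so a root lies in (28, 29); Newton's method refines it to λ ≈ 28.0348. p(60) = -100 and p(61) = 1810 have opposite signs, so a root lies in (60, 61); Newton's method refines it to λ ≈ 60.0548. Check (Vieta): the three roots sum to 91, matching tr M = 91.
So the eigenvalues of A^T A are ≈ 2.9104, 28.0348, 60.0548 (all ≥ 0, as they must be for A^T A). The largest is λ_max ≈ 60.0548, hence ||A||_2 = sqrt(λ_max) ≈ 7.7495.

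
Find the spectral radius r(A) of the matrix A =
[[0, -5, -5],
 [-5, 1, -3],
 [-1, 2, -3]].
r(A) ≈ 5.7918

The eigenvalues of A are the roots of its characteristic polynomial. With M = A (coefficients from the trace, the sum of principal 2x2 minors, and det A):
  p(λ) = det(λ I - M) = λ^3 + 2λ^2 - 27λ - 105.
No integer candidate from the rational root theorem (±divisors of 105) is a root, so the roots are irrational. The cubic discriminant is Δ = -110607 < 0, so there is one real root and a complex-conjugate pair. p(5) = -65 and p(6) = 21 have opposite signs, so a root lies in (5, 6); Newton's method refines it to λ ≈ 5.7918. Dividing out (λ - (5.7918)) leaves approximately λ^2 + 7.7918λ + 18.129. For λ^2 + 7.7918λ + 18.129 the discriminant is -11.8033. It is negative, so the remaining roots are the complex-conjugate pair λ ≈ -3.8959 ± 1.7178i. Their product equals the constant term, so |λ|^2 ≈ 18.129 and |λ| ≈ 4.2578.
Thus the eigenvalues (to 4 decimals) are 5.7918 (modulus 5.7918); -3.8959 ± 1.7178i (modulus 4.2578). The spectral radius is the largest modulus: r(A) ≈ 5.7918. (Cross-check: r(A) ≤ ||A||_2 ≈ 7.6445; equality holds whenever A is normal, though it can also hold for some non-normal A.)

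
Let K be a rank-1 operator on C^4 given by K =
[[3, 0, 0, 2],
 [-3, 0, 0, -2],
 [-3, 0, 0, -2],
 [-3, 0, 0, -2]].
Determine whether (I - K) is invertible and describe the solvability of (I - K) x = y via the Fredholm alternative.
(I - K) is singular (det(I - K) = 0, i.e. 1 ∈ sigma(K)). (I - K) x = y is solvable iff y ⊥ ker((I - K)^*) = span{(3, 0, 0, 2)}, i.e. iff 3y_1 + 2y_4 = 0. When solvable, the solutions are x = y + c·(1, -1, -1, -1), c arbitrary (ker(I - K) = span{(1, -1, -1, -1)}, dimension 1).

K has rank 1, so it is an outer product K = u v^T: every row of K is a multiple of one row vector. Reading off the entries, u = (1, -1, -1, -1) and v = (3, 0, 0, 2) (row i of K equals u_i·v^T). A rank-one matrix u v^T satisfies K u = u (v·u) and kills the (3)-dimensional subspace v^⊥, so its characteristic polynomial is lambda^3 (lambda - v·u) with v·u = tr K = 1. Hence the eigenvalues of I - K are 1 (multiplicity 3) and 1 - (1) = 0, so det(I - K) = 0. (Direct check: I - K =
[[-2, 0, 0, -2],
 [3, 1, 0, 2],
 [3, 0, 1, 2],
 [3, 0, 0, 3]]
has determinant 0.) So 1 is an eigenvalue of K and (I - K) is not invertible. The finite-dimensional Fredholm alternative says: either (I - K) is invertible, or ker(I - K) ≠ {0} and then range(I - K) = ker((I - K)^*)^⊥, with dim ker(I - K) = dim ker((I - K)^*). We are in the second case, so we need both kernels. Kernel of I - K: (I - K) u = u - u (v·u) = u - u = 0, so ker(I - K) = span{u} = span{(1, -1, -1, -1)} (it is exactly 1-dimensional because rank(I - K) = 3). Kernel of the adjoint: K is real, so (I - K)^* = I - K^T = I - v u^T, and (I - v u^T) v = v - v (u·v) = 0; hence ker((I - K)^*) = span{v} = span{(3, 0, 0, 2)}. Therefore (I - K) x = y is solvable iff <y, v> = 0, i.e. iff 3y_1 + 2y_4 = 0. When this holds, K y = u (v·y) = 0, so (I - K) y = y and x = y is a particular solution; the full solution set is the line x = y + c·u = y + c·(1, -1, -1, -1), c ∈ C.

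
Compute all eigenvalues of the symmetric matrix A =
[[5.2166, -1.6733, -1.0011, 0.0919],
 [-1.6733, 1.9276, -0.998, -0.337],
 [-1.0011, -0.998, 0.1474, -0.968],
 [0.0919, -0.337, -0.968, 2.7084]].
sigma(A) ≈ {-1, 2, 3, 6}

A is real symmetric, so its spectrum consists of real eigenvalues. Expanding the characteristic polynomial of the displayed matrix gives
  det(λ I - A) = p(λ) = λ^4 + (-10)λ^3 + (25)λ^2 + (0)λ + (-36.0017).
Solving p(λ) = 0 yields eigenvalues ≈ -1, 2, 3, 6. (A is shown rounded to 4 decimals, so these recover the underlying integer eigenvalues to within that precision.)
Verification: the trace of A = 10 equals the sum of eigenvalues 10, and det(A) ≈ -36.0017 matches the eigenvalue product -36.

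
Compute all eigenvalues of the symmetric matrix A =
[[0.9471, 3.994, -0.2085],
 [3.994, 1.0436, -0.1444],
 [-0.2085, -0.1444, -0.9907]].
sigma(A) ≈ {-3, -1, 5}

A is real symmetric, so its spectrum consists of real eigenvalues. Expanding the characteristic polynomial of the displayed matrix gives
  det(λ I - A) = p(λ) = λ^3 + (-1)λ^2 + (-17)λ + (-15).
Solving p(λ) = 0 yields eigenvalues ≈ -3, -1, 5. (A is shown rounded to 4 decimals, so these recover the underlying integer eigenvalues to within that precision.)
Verification: the trace of A = 1 equals the sum of eigenvalues 1, and det(A) ≈ 14.9999 matches the eigenvalue product 15.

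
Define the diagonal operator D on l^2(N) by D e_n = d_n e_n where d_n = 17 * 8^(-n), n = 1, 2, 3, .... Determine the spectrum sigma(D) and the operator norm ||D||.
sigma(D) = {17 * 8^(-n) : n ≥ 1} ∪ {0}; ||D|| = 17/8

A bounded diagonal operator on l^2 with diagonal entries d_n has spectrum equal to the closure of {d_n : n ≥ 1}: every d_n is an eigenvalue (with eigenvector e_n), so {d_n} ⊂ sigma(D); the spectrum is closed, so its closure is too; and for lambda not in the closure, (D - lambda I) has bounded inverse (the diagonal entries 1/(d_n - lambda) are bounded). For our sequence d_n = 17 * 8^(-n), n = 1, 2, 3, ...:
  - {d_n} = {17 * 8^(-n) : n ≥ 1}; the only limit point is 0
  - closure = {17 * 8^(-n) : n ≥ 1} ∪ {0}
For the norm: a diagonal operator has ||D|| = sup_n |d_n|. Here d_n = 17 * 8^(-n) is positive and decreasing, so sup_n |d_n| = d_1 = 17/8. So ||D|| = 17/8.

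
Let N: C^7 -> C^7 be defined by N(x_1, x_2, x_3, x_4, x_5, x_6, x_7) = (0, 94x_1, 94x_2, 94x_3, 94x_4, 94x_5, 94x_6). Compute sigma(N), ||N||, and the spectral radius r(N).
sigma(N) = {0}; ||N|| = 94; r(N) = 0. (N is nilpotent with N^7 = 0.)

On C^7, N is a strictly lower-triangular matrix with 94 on the subdiagonal and zeros elsewhere, so its characteristic polynomial is lambda^7 and every eigenvalue is 0: sigma(N) = {0}. For the operator norm, N e_i = 94e_{i+1} for i = 1, ..., 6 and N e_7 = 0, so the singular values of N are 94 (with multiplicity 6) and 0; hence ||N|| = 94. The spectral radius r(N) = max|lambda| = 0. Note ||N|| > r(N) — characteristic of non-normal nilpotent operators. Indeed N^7 = 0.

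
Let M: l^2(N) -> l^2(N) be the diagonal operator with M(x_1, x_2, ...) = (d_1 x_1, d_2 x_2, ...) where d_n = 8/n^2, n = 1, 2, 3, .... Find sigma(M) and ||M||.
sigma(M) = {8/n^2 : n ≥ 1} ∪ {0}; ||M|| = 8

A bounded diagonal operator on l^2 with diagonal entries d_n has spectrum equal to the closure of {d_n : n ≥ 1}: every d_n is an eigenvalue (with eigenvector e_n), so {d_n} ⊂ sigma(M); the spectrum is closed, so its closure is too; and for lambda not in the closure, (M - lambda I) has bounded inverse (the diagonal entries 1/(d_n - lambda) are bounded). For our sequence d_n = 8/n^2, n = 1, 2, 3, ...:
  - {d_n} = {8/n^2 : n ≥ 1}; the only limit point is 0
  - closure = {8/n^2 : n ≥ 1} ∪ {0}
For the norm: a diagonal operator has ||M|| = sup_n |d_n|. Here d_n = 8/n^2 is positive and decreasing, so sup_n |d_n| = d_1 = 8. So ||M|| = 8.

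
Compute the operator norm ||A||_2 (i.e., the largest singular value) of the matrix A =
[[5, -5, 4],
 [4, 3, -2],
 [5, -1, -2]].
||A||_2 ≈ 8.7967 (= sqrt(largest eigenvalue of A^T A))

||A||_2 = sigma_max(A) = sqrt(lambda_max(A^T A)). Form the symmetric matrix M = A^T A =
[[66, -18, 2],
 [-18, 35, -24],
 [2, -24, 24]].
Its characteristic polynomial (trace, sum of principal 2x2 minors, determinant of M give the coefficients) is
  p(λ) = det(λ I - M) = λ^3 - 125λ^2 + 3830λ - 11236.
No integer candidate from the rational root theorem (±divisors of 11236) is a root, so the roots are irrational. The cubic discriminant is Δ = 10110306708 > 0, so there are three distinct real roots. p(3) = -844 and p(4) = 2148 have opposite signs, so a root lies in (3, 4); Newton's method refines it to λ ≈ 3.2745. p(44) = 468 and p(45) = -886 have opposite signs, so a root lies in (44, 45); Newton's method refines it to λ ≈ 44.3443. p(77) = -918 and p(78) = 1556 have opposite signs, so a root lies in (77, 78); Newton's method refines it to λ ≈ 77.3813. Check (Vieta): the three roots sum to 125, matching tr M = 125.
So the eigenvalues of A^T A are ≈ 3.2745, 44.3443, 77.3813 (all ≥ 0, as they must be for A^T A). The largest is λ_max ≈ 77.3813, hence ||A||_2 = sqrt(λ_max) ≈ 8.7967.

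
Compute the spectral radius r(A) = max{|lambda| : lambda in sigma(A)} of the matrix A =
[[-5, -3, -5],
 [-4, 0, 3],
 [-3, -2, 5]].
r(A) ≈ 7.7051

The eigenvalues of A are the roots of its characteristic polynomial. With M = A (coefficients from the trace, the sum of principal 2x2 minors, and det A):
  p(λ) = det(λ I - M) = λ^3 - 46λ + 103.
No integer candidate from the rational root theorem (±divisors of 103) is a root, so the roots are irrational. The cubic discriminant is Δ = 102901 > 0, so there are three distinct real roots. p(-8) = -41 and p(-7) = 82 have opposite signs, so a root lies in (-8, -7); Newton's method refines it to λ ≈ -7.7051. p(2) = 19 and p(3) = -8 have opposite signs, so a root lies in (2, 3); Newton's method refines it to λ ≈ 2.6384. p(5) = -2 and p(6) = 43 have opposite signs, so a root lies in (5, 6); Newton's method refines it to λ ≈ 5.0667. Check (Vieta): the three roots sum to 0, matching tr M = 0.
Thus the eigenvalues (to 4 decimals) are -7.7051 (modulus 7.7051); 2.6384 (modulus 2.6384); 5.0667 (modulus 5.0667). The spectral radius is the largest modulus: r(A) ≈ 7.7051. (Cross-check: r(A) ≤ ||A||_2 ≈ 7.729; equality holds whenever A is normal, though it can also hold for some non-normal A.)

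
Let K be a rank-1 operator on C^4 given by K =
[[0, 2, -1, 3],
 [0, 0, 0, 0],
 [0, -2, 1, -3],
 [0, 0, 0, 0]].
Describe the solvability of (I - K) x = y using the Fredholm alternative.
(I - K) is singular (det(I - K) = 0, i.e. 1 ∈ sigma(K)). (I - K) x = y is solvable iff y ⊥ ker((I - K)^*) = span{(0, 2, -1, 3)}, i.e. iff 2y_2 - y_3 + 3y_4 = 0. When solvable, the solutions are x = y + c·(1, 0, -1, 0), c arbitrary (ker(I - K) = span{(1, 0, -1, 0)}, dimension 1).

K has rank 1, so it is an outer product K = u v^T: every row of K is a multiple of one row vector. Reading off the entries, u = (1, 0, -1, 0) and v = (0, 2, -1, 3) (row i of K equals u_i·v^T). A rank-one matrix u v^T satisfies K u = u (v·u) and kills the (3)-dimensional subspace v^⊥, so its characteristic polynomial is lambda^3 (lambda - v·u) with v·u = tr K = 1. Hence the eigenvalues of I - K are 1 (multiplicity 3) and 1 - (1) = 0, so det(I - K) = 0. (Direct check: I - K =
[[1, -2, 1, -3],
 [0, 1, 0, 0],
 [0, 2, 0, 3],
 [0, 0, 0, 1]]
has determinant 0.) So 1 is an eigenvalue of K and (I - K) is not invertible. The finite-dimensional Fredholm alternative says: either (I - K) is invertible, or ker(I - K) ≠ {0} and then range(I - K) = ker((I - K)^*)^⊥, with dim ker(I - K) = dim ker((I - K)^*). We are in the second case, so we need both kernels. Kernel of I - K: (I - K) u = u - u (v·u) = u - u = 0, so ker(I - K) = span{u} = span{(1, 0, -1, 0)} (it is exactly 1-dimensional because rank(I - K) = 3). Kernel of the adjoint: K is real, so (I - K)^* = I - K^T = I - v u^T, and (I - v u^T) v = v - v (u·v) = 0; hence ker((I - K)^*) = span{v} = span{(0, 2, -1, 3)}. Therefore (I - K) x = y is solvable iff <y, v> = 0, i.e. iff 2y_2 - y_3 + 3y_4 = 0. When this holds, K y = u (v·y) = 0, so (I - K) y = y and x = y is a particular solution; the full solution set is the line x = y + c·u = y + c·(1, 0, -1, 0), c ∈ C.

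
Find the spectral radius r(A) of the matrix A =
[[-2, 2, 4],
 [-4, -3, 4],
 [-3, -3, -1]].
r(A) ≈ 6.0563

The eigenvalues of A are the roots of its characteristic polynomial. With M = A (coefficients from the trace, the sum of principal 2x2 minors, and det A):
  p(λ) = det(λ I - M) = λ^3 + 6λ^2 + 43λ + 50.
No integer candidate from the rational root theorem (±divisors of 50) is a root, so the roots are irrational. The cubic discriminant is Δ = -129964 < 0, so there is one real root and a complex-conjugate pair. p(-2) = -20 and p(-1) = 12 have opposite signs, so a root lies in (-2, -1); Newton's method refines it to λ ≈ -1.3632. Dividing out (λ - (-1.3632)) leaves approximately λ^2 + 4.6368λ + 36.6792. For λ^2 + 4.6368λ + 36.6792 the discriminant is -125.2167. It is negative, so the remaining roots are the complex-conjugate pair λ ≈ -2.3184 ± 5.595i. Their product equals the constant term, so |λ|^2 ≈ 36.6792 and |λ| ≈ 6.0563.
Thus the eigenvalues (to 4 decimals) are -1.3632 (modulus 1.3632); -2.3184 ± 5.595i (modulus 6.0563). The spectral radius is the largest modulus: r(A) ≈ 6.0563. (Cross-check: r(A) ≤ ||A||_2 ≈ 7.5343; equality holds whenever A is normal, though it can also hold for some non-normal A.)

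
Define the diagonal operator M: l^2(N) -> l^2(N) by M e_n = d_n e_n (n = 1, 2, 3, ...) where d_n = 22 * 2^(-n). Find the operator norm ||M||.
||M|| = 11 (attained at n = 1)

For M diagonal, ||M|| = sup_n |d_n|. The sequence d_n = 22 * 2^(-n) is positive and strictly decreasing (ratio 2^(-1) < 1), so the supremum is d_1 = 22/2 = 11. Hence ||M|| = 11.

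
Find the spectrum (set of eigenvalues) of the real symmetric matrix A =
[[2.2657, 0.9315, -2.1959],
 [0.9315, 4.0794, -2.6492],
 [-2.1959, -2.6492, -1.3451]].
sigma(A) ≈ {-3, 2, 6}

A is real symmetric, so its spectrum consists of real eigenvalues. Expanding the characteristic polynomial of the displayed matrix gives
  det(λ I - A) = p(λ) = λ^3 + (-5)λ^2 + (-12)λ + (36).
Solving p(λ) = 0 yields eigenvalues ≈ -3, 2, 6. (A is shown rounded to 4 decimals, so these recover the underlying integer eigenvalues to within that precision.)
Verification: the trace of A = 5 equals the sum of eigenvalues 5, and det(A) ≈ -35.9995 matches the eigenvalue product -36.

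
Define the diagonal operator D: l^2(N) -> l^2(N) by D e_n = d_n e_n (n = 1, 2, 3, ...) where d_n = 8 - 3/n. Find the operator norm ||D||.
||D|| = 8

For a diagonal operator on l^2 with entries d_n, ||D|| = sup_n |d_n|. Here d_1 = 5, d_2 = 13/2, ..., and d_n = 8 - 3/n increases monotonically toward 8. All terms lie in [5, 8), so |d_n| = d_n and the supremum is the limit 8, which is not attained by any individual d_n. Hence ||D|| = 8.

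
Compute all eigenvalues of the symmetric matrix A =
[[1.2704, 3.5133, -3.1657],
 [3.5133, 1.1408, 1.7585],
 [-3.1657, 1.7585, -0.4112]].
sigma(A) ≈ {-5, 2, 5}

A is real symmetric, so its spectrum consists of real eigenvalues. Expanding the characteristic polynomial of the displayed matrix gives
  det(λ I - A) = p(λ) = λ^3 + (-2)λ^2 + (-25)λ + (49.9978).
Solving p(λ) = 0 yields eigenvalues ≈ -5, 2, 5. (A is shown rounded to 4 decimals, so these recover the underlying integer eigenvalues to within that precision.)
Verification: the trace of A = 2 equals the sum of eigenvalues 2, and det(A) ≈ -49.9978 matches the eigenvalue product -50.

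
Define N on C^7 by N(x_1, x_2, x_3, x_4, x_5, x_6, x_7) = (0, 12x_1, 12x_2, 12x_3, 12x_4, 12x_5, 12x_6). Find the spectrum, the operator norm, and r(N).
sigma(N) = {0}; ||N|| = 12; r(N) = 0. (N is nilpotent with N^7 = 0.)

On C^7, N is a strictly lower-triangular matrix with 12 on the subdiagonal and zeros elsewhere, so its characteristic polynomial is lambda^7 and every eigenvalue is 0: sigma(N) = {0}. For the operator norm, N e_i = 12e_{i+1} for i = 1, ..., 6 and N e_7 = 0, so the singular values of N are 12 (with multiplicity 6) and 0; hence ||N|| = 12. The spectral radius r(N) = max|lambda| = 0. Note ||N|| > r(N) — characteristic of non-normal nilpotent operators. Indeed N^7 = 0.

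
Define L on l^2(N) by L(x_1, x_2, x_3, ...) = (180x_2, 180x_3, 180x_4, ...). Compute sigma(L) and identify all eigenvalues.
sigma(L) = closed disk {z in C : |z| ≤ 180}; sigma_p(L) = open disk {z in C : |z| < 180}

Note L = 180·V where V is the unit left shift (V x)_k = x_{k+1}; so sigma(L) = 180·sigma(V) and ||L|| = 180||V||. ||L x||^2 = 32400sum_{k≥2} |x_k|^2 ≤ 32400||x||^2, with equality on {x : x_1 = 0}, so ||L|| = 180. For any lambda with |lambda| < 180, set r = lambda/180 (|r| < 1); the vector x = (1, r, r^2, ...) is in l^2 and satisfies L x = 180(r, r^2, ...) = lambda x, so lambda is an eigenvalue. On the boundary |lambda| = 180 the geometric series diverges, so no l^2 eigenvector exists, but these lambda lie in the approximate point spectrum. Hence sigma(L) is the closed disk of radius 180 and sigma_p(L) is the open disk.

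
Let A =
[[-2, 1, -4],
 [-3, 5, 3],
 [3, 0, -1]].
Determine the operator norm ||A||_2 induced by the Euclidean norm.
||A||_2 ≈ 6.8488 (= sqrt(largest eigenvalue of A^T A))

||A||_2 = sigma_max(A) = sqrt(lambda_max(A^T A)). Form the symmetric matrix M = A^T A =
[[22, -17, -4],
 [-17, 26, 11],
 [-4, 11, 26]].
Its characteristic polynomial (trace, sum of principal 2x2 minors, determinant of M give the coefficients) is
  p(λ) = det(λ I - M) = λ^3 - 74λ^2 + 1394λ - 5776.
No integer candidate from the rational root theorem (±divisors of 5776) is a root, so the roots are irrational. The cubic discriminant is Δ = 267525360 > 0, so there are three distinct real roots. p(5) = -531 and p(6) = 140 have opposite signs, so a root lies in (5, 6); Newton's method refines it to λ ≈ 5.7766. p(21) = 125 and p(22) = -276 have opposite signs, so a root lies in (21, 22); Newton's method refines it to λ ≈ 21.3169. p(46) = -900 and p(47) = 99 have opposite signs, so a root lies in (46, 47); Newton's method refines it to λ ≈ 46.9065. Check (Vieta): the three roots sum to 74, matching tr M = 74.
So the eigenvalues of A^T A are ≈ 5.7766, 21.3169, 46.9065 (all ≥ 0, as they must be for A^T A). The largest is λ_max ≈ 46.9065, hence ||A||_2 = sqrt(λ_max) ≈ 6.8488.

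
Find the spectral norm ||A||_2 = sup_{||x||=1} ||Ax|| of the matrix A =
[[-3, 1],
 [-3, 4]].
||A||_2 = sqrt((35 + sqrt(901))/2) ≈ 5.7016 (= sqrt(largest eigenvalue of A^T A))

||A||_2 = sigma_max(A) = sqrt(lambda_max(A^T A)). Form the symmetric matrix M = A^T A =
[[18, -15],
 [-15, 17]].
Its characteristic polynomial (trace, determinant of M give the coefficients) is
  p(λ) = det(λ I - M) = λ^2 - 35λ + 81.
For λ^2 - 35λ + 81 the discriminant is 901. It is nonnegative but not a perfect square, so the roots are real and irrational: λ = (35 ± sqrt(901))/2 ≈ 32.5083, 2.4917.
So the eigenvalues of A^T A are ≈ 2.4917, 32.5083 (all ≥ 0, as they must be for A^T A). The largest is λ_max = (35 + sqrt(901))/2 ≈ 32.5083, hence ||A||_2 = sqrt(λ_max) = sqrt((35 + sqrt(901))/2) ≈ 5.7016.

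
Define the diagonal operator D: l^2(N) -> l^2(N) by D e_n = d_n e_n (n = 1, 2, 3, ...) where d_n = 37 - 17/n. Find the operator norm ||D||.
||D|| = 37

For a diagonal operator on l^2 with entries d_n, ||D|| = sup_n |d_n|. Here d_1 = 20, d_2 = 57/2, ..., and d_n = 37 - 17/n increases monotonically toward 37. All terms lie in [20, 37), so |d_n| = d_n and the supremum is the limit 37, which is not attained by any individual d_n. Hence ||D|| = 37.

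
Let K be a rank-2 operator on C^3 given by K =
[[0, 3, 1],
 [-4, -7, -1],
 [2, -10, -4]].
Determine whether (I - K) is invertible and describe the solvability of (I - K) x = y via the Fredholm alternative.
(I - K) is invertible (det(I - K) = 40 ≠ 0), so for every y in C^3 the equation (I - K) x = y has a unique solution.

K has rank 2 and factors as K = U V^T = u1 v1^T + u2 v2^T with u1 = (0, -2, 1), v1 = (2, -1, -1), u2 = (1, -3, -3), v2 = (0, 3, 1) (multiplying out reproduces the displayed K). The nonzero eigenvalues of U V^T coincide with those of the 2 x 2 matrix G = V^T U = [[v1·u1, v1·u2], [v2·u1, v2·u2]] = [[1, 8], [-5, -12]], and by the Sylvester determinant identity det(I_3 - U V^T) = det(I_2 - V^T U) = det([[0, -8], [5, 13]]) = (0)(13) - (-8)(5) = 40. (Direct check: I - K =
[[1, -3, -1],
 [4, 8, 1],
 [-2, 10, 5]]
has determinant 40.) The finite-dimensional Fredholm alternative says: either (I - K) is invertible, or ker(I - K) ≠ {0} and then range(I - K) = ker((I - K)^*)^⊥, with dim ker(I - K) = dim ker((I - K)^*). Since det(I - K) ≠ 0, 1 is not an eigenvalue of K and ker(I - K) = {0}, so we are in the first case: for every y there is a unique x = (I - K)^(-1) y. (Explicitly, by the Woodbury identity, (I - U V^T)^(-1) = I + U (I_2 - G)^(-1) V^T.)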